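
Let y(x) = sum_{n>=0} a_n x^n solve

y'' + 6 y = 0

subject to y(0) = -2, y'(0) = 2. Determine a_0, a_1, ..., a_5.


Ansatz: y(x) = sum_{n>=0} a_n x^n, so y'(x) = sum_{n>=1} n a_n x^(n-1) and y''(x) = sum_{n>=2} n(n-1) a_n x^(n-2).
Substitute into P(x) y'' + Q(x) y' + R(x) y = 0 with P(x) = 1, Q(x) = 0, R(x) = 6, and match powers of x.
Initial conditions: a_0 = -2, a_1 = 2.
Setting the coefficient of each power of x to zero and solving order by order (substituting the coefficients already found):
  x^0: 2 a_2 + 6 a_0 = 0  ->  2 a_2 = -6 a_0 = 12  ->  a_2 = 6
  x^1: 6 a_3 + 6 a_1 = 0  ->  6 a_3 = -6 a_1 = -12  ->  a_3 = -2
  x^2: 12 a_4 + 6 a_2 = 0  ->  12 a_4 = -6 a_2 = -36  ->  a_4 = -3
  x^3: 20 a_5 + 6 a_3 = 0  ->  20 a_5 = -6 a_3 = 12  ->  a_5 = 3/5
Truncated series: y(x) = -2 + 2 x + 6 x^2 - 2 x^3 - 3 x^4 + (3/5) x^5 + O(x^6).

a_0 = -2; a_1 = 2; a_2 = 6; a_3 = -2; a_4 = -3; a_5 = 3/5


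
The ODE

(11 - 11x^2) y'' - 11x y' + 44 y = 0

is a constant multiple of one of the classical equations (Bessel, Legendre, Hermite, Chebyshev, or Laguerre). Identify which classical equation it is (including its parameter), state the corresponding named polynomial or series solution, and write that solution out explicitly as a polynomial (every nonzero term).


All three coefficients share the factor 11; dividing through by 11 gives  (1 - x^2) y'' - x y' + 4 y = 0.
This matches the Chebyshev equation (1 - x^2) y'' - x y' + n^2 y = 0 (note the -x y' term, not -2x y') with n^2 = 4, so n = 2; the polynomial solution is T_2(x).
With y = sum_k a_k x^k, matching x^k gives (k+2)(k+1) a_{k+2} = (k^2 - n^2) a_k = (k - 2)(k + 2) a_k. The right side vanishes at k = 2, so the series with the parity of 2 terminates at degree 2.
Standard normalization: leading coefficient of T_n is 2^(n-1), so a_2 = 2^1 = 2. Work downward with a_k = (k+1)(k+2) a_{k+2} / ((k - 2)(k + 2)):
  a_0 = (1)(2)(2) / ((0 - 2)(0 + 2)) = 4/(-4) = -1
Hence T_2(x) = 2 x^2 - 1.

T_2(x); series = 2 x^2 - 1


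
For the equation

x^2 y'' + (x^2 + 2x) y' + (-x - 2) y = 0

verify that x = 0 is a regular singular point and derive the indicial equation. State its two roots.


Divide by x^2 to reach normal form y'' + P_1(x) y' + P_2(x) y = 0 with P_1(x) = 1 + 2/x and P_2(x) = -1/x - 2/x^2.
x = 0 is a singular point because the y'-coefficient 1 + 2/x has a pole at x = 0 and the y-coefficient -1/x - 2/x^2 has a pole at x = 0.
It is a regular singular point because x P_1(x) = p(x) = x + 2 and x^2 P_2(x) = q(x) = -x - 2 are polynomials, hence analytic at x = 0.
p(0) = 2,  q(0) = -2.
Indicial equation: r(r-1) + p(0) r + q(0) = 0, i.e. r^2 + (p(0) - 1) r + q(0) = 0, i.e. r^2 + 1 r - 2 = 0.
Discriminant: (1)^2 - 4(-2) = 9, so r = (-1 ± 3)/2.
Solving: r_1 = 1, r_2 = -2.

indicial: r^2 + 1 r - 2 = 0; roots r_1 = 1, r_2 = -2


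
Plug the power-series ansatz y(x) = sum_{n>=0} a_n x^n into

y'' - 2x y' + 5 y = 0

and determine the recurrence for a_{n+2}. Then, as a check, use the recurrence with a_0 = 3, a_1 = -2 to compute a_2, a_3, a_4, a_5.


Substitute y = sum_n a_n x^n.
y''(x) has coefficient (n+2)(n+1) a_{n+2} at x^n;
-2 x y'(x) has coefficient -2 n a_n at x^n (shift);
5 y(x) has coefficient 5 a_n at x^n.
Matching x^n: (n+2)(n+1) a_{n+2} + (-2n + 5) a_n = 0.
Thus a_{n+2} = (2n - 5) / ((n+1)(n+2)) * a_n.

Check with a_0 = 3, a_1 = -2 (apply the recurrence for n = 0, 1, 2, 3): a_0 = 3, a_1 = -2, a_2 = -15/2, a_3 = 1, a_4 = 5/8, a_5 = 1/20.

a_(n+2) = (2n - 5) / ((n+1)(n+2)) * a_n; check: a_0 = 3, a_1 = -2, a_2 = -15/2, a_3 = 1, a_4 = 5/8, a_5 = 1/20


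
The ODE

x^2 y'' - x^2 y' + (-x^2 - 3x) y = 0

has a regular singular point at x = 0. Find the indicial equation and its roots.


Divide by x^2 to reach normal form y'' + P_1(x) y' + P_2(x) y = 0 with P_1(x) = -1 and P_2(x) = -1 - 3/x.
x = 0 is a singular point because the y-coefficient -1 - 3/x has a pole at x = 0.
It is a regular singular point because x P_1(x) = p(x) = -x and x^2 P_2(x) = q(x) = -x^2 - 3x are polynomials, hence analytic at x = 0.
p(0) = 0,  q(0) = 0.
Indicial equation: r(r-1) + p(0) r + q(0) = 0, i.e. r^2 + (p(0) - 1) r + q(0) = 0, i.e. r^2 - 1 r = 0.
Discriminant: (-1)^2 - 4(0) = 1, so r = (1 ± 1)/2.
Solving: r_1 = 1, r_2 = 0.

indicial: r^2 - 1 r = 0; roots r_1 = 1, r_2 = 0


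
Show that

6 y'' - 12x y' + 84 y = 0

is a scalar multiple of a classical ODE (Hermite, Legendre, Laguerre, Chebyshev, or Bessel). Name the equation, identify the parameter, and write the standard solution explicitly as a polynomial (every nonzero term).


All three coefficients share the factor 6; dividing through by 6 gives  y'' - 2x y' + 14 y = 0.
This matches the Hermite equation y'' - 2x y' + 2n y = 0 with 2n = 14, so n = 7; the polynomial solution is H_7(x).
With y = sum_k a_k x^k, matching x^k gives (k+2)(k+1) a_{k+2} = 2(k - n) a_k = 2(k - 7) a_k. The right side vanishes at k = 7, so the series with the parity of 7 terminates at degree 7.
Standard normalization: leading coefficient of H_n is 2^n, so a_7 = 2^7 = 128. Work downward with a_k = (k+1)(k+2) a_{k+2} / (2(k - n)):
  a_5 = (6)(7)(128) / (2(5 - 7)) = 5376/(-4) = -1344
  a_3 = (4)(5)(-1344) / (2(3 - 7)) = -26880/(-8) = 3360
  a_1 = (2)(3)(3360) / (2(1 - 7)) = 20160/(-12) = -1680
Hence H_7(x) = 128 x^7 - 1344 x^5 + 3360 x^3 - 1680 x.

H_7(x); series = 128 x^7 - 1344 x^5 + 3360 x^3 - 1680 x


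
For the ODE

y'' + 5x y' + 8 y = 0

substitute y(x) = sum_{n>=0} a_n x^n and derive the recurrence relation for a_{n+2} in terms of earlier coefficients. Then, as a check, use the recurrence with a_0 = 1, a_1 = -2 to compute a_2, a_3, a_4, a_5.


Substitute y = sum_n a_n x^n.
y''(x) has coefficient (n+2)(n+1) a_{n+2} at x^n;
5 x y'(x) has coefficient 5 n a_n at x^n (shift);
8 y(x) has coefficient 8 a_n at x^n.
Matching x^n: (n+2)(n+1) a_{n+2} + (5n + 8) a_n = 0.
Thus a_{n+2} = (-5n - 8) / ((n+1)(n+2)) * a_n.

Check with a_0 = 1, a_1 = -2 (apply the recurrence for n = 0, 1, 2, 3): a_0 = 1, a_1 = -2, a_2 = -4, a_3 = 13/3, a_4 = 6, a_5 = -299/60.

a_(n+2) = (-5n - 8) / ((n+1)(n+2)) * a_n; check: a_0 = 1, a_1 = -2, a_2 = -4, a_3 = 13/3, a_4 = 6, a_5 = -299/60


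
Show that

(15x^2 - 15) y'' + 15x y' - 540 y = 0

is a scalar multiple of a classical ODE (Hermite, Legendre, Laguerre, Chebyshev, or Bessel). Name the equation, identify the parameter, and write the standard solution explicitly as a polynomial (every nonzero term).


All three coefficients share the factor -15; dividing through by -15 gives  (1 - x^2) y'' - x y' + 36 y = 0.
This matches the Chebyshev equation (1 - x^2) y'' - x y' + n^2 y = 0 (note the -x y' term, not -2x y') with n^2 = 36, so n = 6; the polynomial solution is T_6(x).
With y = sum_k a_k x^k, matching x^k gives (k+2)(k+1) a_{k+2} = (k^2 - n^2) a_k = (k - 6)(k + 6) a_k. The right side vanishes at k = 6, so the series with the parity of 6 terminates at degree 6.
Standard normalization: leading coefficient of T_n is 2^(n-1), so a_6 = 2^5 = 32. Work downward with a_k = (k+1)(k+2) a_{k+2} / ((k - 6)(k + 6)):
  a_4 = (5)(6)(32) / ((4 - 6)(4 + 6)) = 960/(-20) = -48
  a_2 = (3)(4)(-48) / ((2 - 6)(2 + 6)) = -576/(-32) = 18
  a_0 = (1)(2)(18) / ((0 - 6)(0 + 6)) = 36/(-36) = -1
Hence T_6(x) = 32 x^6 - 48 x^4 + 18 x^2 - 1.

T_6(x); series = 32 x^6 - 48 x^4 + 18 x^2 - 1


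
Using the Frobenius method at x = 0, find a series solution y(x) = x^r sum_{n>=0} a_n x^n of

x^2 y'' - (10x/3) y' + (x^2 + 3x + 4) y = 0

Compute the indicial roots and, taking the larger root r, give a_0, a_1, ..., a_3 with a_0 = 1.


Write in Frobenius form y'' + (p(x)/x) y' + (q(x)/x^2) y = 0:
  p(x) = -10/3,  q(x) = x^2 + 3x + 4.
Indicial equation: r(r-1) + (-10/3) r + (4) = 0 -> roots r_1 = 3, r_2 = 4/3.
Take r = r_1 = 3. Let y(x) = x^r sum_{n>=0} a_n x^n with a_0 = 1.
Substitute y = x^r sum a_n x^n and match x^{r+n}. The recurrence is
  D(n) a_n + 3 a_{n-1} + 1 a_{n-2} = 0,  where D(n) = (r+n)(r+n-1) + (-10/3)(r+n) + (4).
  a_n = [-3 a_{n-1} - 1 a_{n-2}] / D(n).
Since the indicial polynomial factors as (r - r_1)(r - r_2), D(n) = (r_1 + n - r_1)(r_1 + n - r_2) = n(n + 5/3).
Evaluating step by step (a_0 = 1):
  n = 1: D(1) = 1(1 + 5/3) = 8/3; numerator = -3(1) = -3; a_1 = (-3)/(8/3) = -9/8
  n = 2: D(2) = 2(2 + 5/3) = 22/3; numerator = -3(-9/8) - 1(1) = 19/8; a_2 = (19/8)/(22/3) = 57/176
  n = 3: D(3) = 3(3 + 5/3) = 14; numerator = -3(57/176) - 1(-9/8) = 27/176; a_3 = (27/176)/(14) = 27/2464

r = 3; a_0 = 1; a_1 = -9/8; a_2 = 57/176; a_3 = 27/2464


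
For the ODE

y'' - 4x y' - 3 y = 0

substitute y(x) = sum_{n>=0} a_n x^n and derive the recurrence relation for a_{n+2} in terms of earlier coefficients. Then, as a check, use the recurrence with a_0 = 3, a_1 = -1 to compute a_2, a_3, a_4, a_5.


Substitute y = sum_n a_n x^n.
y''(x) has coefficient (n+2)(n+1) a_{n+2} at x^n;
-4 x y'(x) has coefficient -4 n a_n at x^n (shift);
-3 y(x) has coefficient -3 a_n at x^n.
Matching x^n: (n+2)(n+1) a_{n+2} + (-4n - 3) a_n = 0.
Thus a_{n+2} = (4n + 3) / ((n+1)(n+2)) * a_n.

Check with a_0 = 3, a_1 = -1 (apply the recurrence for n = 0, 1, 2, 3): a_0 = 3, a_1 = -1, a_2 = 9/2, a_3 = -7/6, a_4 = 33/8, a_5 = -7/8.

a_(n+2) = (4n + 3) / ((n+1)(n+2)) * a_n; check: a_0 = 3, a_1 = -1, a_2 = 9/2, a_3 = -7/6, a_4 = 33/8, a_5 = -7/8


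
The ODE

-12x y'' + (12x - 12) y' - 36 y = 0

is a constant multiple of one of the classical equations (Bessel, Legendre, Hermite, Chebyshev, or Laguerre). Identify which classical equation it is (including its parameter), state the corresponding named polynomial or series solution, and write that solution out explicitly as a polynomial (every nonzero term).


All three coefficients share the factor -12; dividing through by -12 gives  x y'' + (1 - x) y' + 3 y = 0.
This matches the Laguerre equation x y'' + (1 - x) y' + n y = 0 with n = 3; the polynomial solution is L_3(x).
With y = sum_k a_k x^k, matching x^k gives (k+1)k a_{k+1} + (k+1) a_{k+1} - k a_k + n a_k = 0, i.e. (k+1)^2 a_{k+1} = (k - n) a_k = (k - 3) a_k. The right side vanishes at k = 3, so the series terminates at degree 3.
Standard normalization L_n(0) = 1 gives a_0 = 1. Work upward with a_{k+1} = (k - 3) a_k / (k+1)^2:
  a_1 = (0 - 3)(1) / 1^2 = -3/1 = -3
  a_2 = (1 - 3)(-3) / 2^2 = 6/4 = 3/2
  a_3 = (2 - 3)(3/2) / 3^2 = (-3/2)/9 = -1/6
Hence L_3(x) = -x^3/6 + 3 x^2/2 - 3 x + 1.

L_3(x); series = -x^3/6 + 3 x^2/2 - 3 x + 1


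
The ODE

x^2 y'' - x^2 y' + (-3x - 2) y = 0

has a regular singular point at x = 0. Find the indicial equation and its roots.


Divide by x^2 to reach normal form y'' + P_1(x) y' + P_2(x) y = 0 with P_1(x) = -1 and P_2(x) = -3/x - 2/x^2.
x = 0 is a singular point because the y-coefficient -3/x - 2/x^2 has a pole at x = 0.
It is a regular singular point because x P_1(x) = p(x) = -x and x^2 P_2(x) = q(x) = -3x - 2 are polynomials, hence analytic at x = 0.
p(0) = 0,  q(0) = -2.
Indicial equation: r(r-1) + p(0) r + q(0) = 0, i.e. r^2 + (p(0) - 1) r + q(0) = 0, i.e. r^2 - 1 r - 2 = 0.
Discriminant: (-1)^2 - 4(-2) = 9, so r = (1 ± 3)/2.
Solving: r_1 = 2, r_2 = -1.

indicial: r^2 - 1 r - 2 = 0; roots r_1 = 2, r_2 = -1


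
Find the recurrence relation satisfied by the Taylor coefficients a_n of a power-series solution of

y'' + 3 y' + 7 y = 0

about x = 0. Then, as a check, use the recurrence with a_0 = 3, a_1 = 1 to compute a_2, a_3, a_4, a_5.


Substitute y = sum_n a_n x^n.
y''(x) has coefficient (n+2)(n+1) a_{n+2} at x^n;
3 y'(x) has coefficient 3 (n+1) a_{n+1} at x^n;
7 y(x) has coefficient 7 a_n at x^n.
Matching x^n: (n+2)(n+1) a_{n+2} + 3 (n+1) a_{n+1} + 7 a_n = 0.
Thus a_{n+2} = [-3 (n+1) a_{n+1} - 7 a_n] / ((n+1)(n+2)).

Check with a_0 = 3, a_1 = 1 (apply the recurrence for n = 0, 1, 2, 3): a_0 = 3, a_1 = 1, a_2 = -12, a_3 = 65/6, a_4 = -9/8, a_5 = -187/60.

a_(n+2) = [-3 (n+1) a_(n+1) - 7 a_n] / ((n+1)(n+2)); check: a_0 = 3, a_1 = 1, a_2 = -12, a_3 = 65/6, a_4 = -9/8, a_5 = -187/60


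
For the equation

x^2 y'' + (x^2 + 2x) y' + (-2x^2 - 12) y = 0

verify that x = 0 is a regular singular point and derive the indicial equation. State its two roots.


Divide by x^2 to reach normal form y'' + P_1(x) y' + P_2(x) y = 0 with P_1(x) = 1 + 2/x and P_2(x) = -2 - 12/x^2.
x = 0 is a singular point because the y'-coefficient 1 + 2/x has a pole at x = 0 and the y-coefficient -2 - 12/x^2 has a pole at x = 0.
It is a regular singular point because x P_1(x) = p(x) = x + 2 and x^2 P_2(x) = q(x) = -2x^2 - 12 are polynomials, hence analytic at x = 0.
p(0) = 2,  q(0) = -12.
Indicial equation: r(r-1) + p(0) r + q(0) = 0, i.e. r^2 + (p(0) - 1) r + q(0) = 0, i.e. r^2 + 1 r - 12 = 0.
Discriminant: (1)^2 - 4(-12) = 49, so r = (-1 ± 7)/2.
Solving: r_1 = 3, r_2 = -4.

indicial: r^2 + 1 r - 12 = 0; roots r_1 = 3, r_2 = -4


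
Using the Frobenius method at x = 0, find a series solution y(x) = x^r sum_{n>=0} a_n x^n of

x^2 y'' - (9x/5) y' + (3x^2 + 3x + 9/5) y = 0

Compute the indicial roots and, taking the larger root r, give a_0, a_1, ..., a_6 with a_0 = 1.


Write in Frobenius form y'' + (p(x)/x) y' + (q(x)/x^2) y = 0:
  p(x) = -9/5,  q(x) = 3x^2 + 3x + 9/5.
Indicial equation: r(r-1) + (-9/5) r + (9/5) = 0 -> roots r_1 = 9/5, r_2 = 1.
Take r = r_1 = 9/5. Let y(x) = x^r sum_{n>=0} a_n x^n with a_0 = 1.
Substitute y = x^r sum a_n x^n and match x^{r+n}. The recurrence is
  D(n) a_n + 3 a_{n-1} + 3 a_{n-2} = 0,  where D(n) = (r+n)(r+n-1) + (-9/5)(r+n) + (9/5).
  a_n = [-3 a_{n-1} - 3 a_{n-2}] / D(n).
Since the indicial polynomial factors as (r - r_1)(r - r_2), D(n) = (r_1 + n - r_1)(r_1 + n - r_2) = n(n + 4/5).
Evaluating step by step (a_0 = 1):
  n = 1: D(1) = 1(1 + 4/5) = 9/5; numerator = -3(1) = -3; a_1 = (-3)/(9/5) = -5/3
  n = 2: D(2) = 2(2 + 4/5) = 28/5; numerator = -3(-5/3) - 3(1) = 2; a_2 = (2)/(28/5) = 5/14
  n = 3: D(3) = 3(3 + 4/5) = 57/5; numerator = -3(5/14) - 3(-5/3) = 55/14; a_3 = (55/14)/(57/5) = 275/798
  n = 4: D(4) = 4(4 + 4/5) = 96/5; numerator = -3(275/798) - 3(5/14) = -40/19; a_4 = (-40/19)/(96/5) = -25/228
  n = 5: D(5) = 5(5 + 4/5) = 29; numerator = -3(-25/228) - 3(275/798) = -375/532; a_5 = (-375/532)/(29) = -375/15428
  n = 6: D(6) = 6(6 + 4/5) = 204/5; numerator = -3(-375/15428) - 3(-25/228) = 1550/3857; a_6 = (1550/3857)/(204/5) = 3875/393414

r = 9/5; a_0 = 1; a_1 = -5/3; a_2 = 5/14; a_3 = 275/798; a_4 = -25/228; a_5 = -375/15428; a_6 = 3875/393414


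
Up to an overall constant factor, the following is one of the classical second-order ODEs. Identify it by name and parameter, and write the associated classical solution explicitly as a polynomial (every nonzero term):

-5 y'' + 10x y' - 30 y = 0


All three coefficients share the factor -5; dividing through by -5 gives  y'' - 2x y' + 6 y = 0.
This matches the Hermite equation y'' - 2x y' + 2n y = 0 with 2n = 6, so n = 3; the polynomial solution is H_3(x).
With y = sum_k a_k x^k, matching x^k gives (k+2)(k+1) a_{k+2} = 2(k - n) a_k = 2(k - 3) a_k. The right side vanishes at k = 3, so the series with the parity of 3 terminates at degree 3.
Standard normalization: leading coefficient of H_n is 2^n, so a_3 = 2^3 = 8. Work downward with a_k = (k+1)(k+2) a_{k+2} / (2(k - n)):
  a_1 = (2)(3)(8) / (2(1 - 3)) = 48/(-4) = -12
Hence H_3(x) = 8 x^3 - 12 x.

H_3(x); series = 8 x^3 - 12 x


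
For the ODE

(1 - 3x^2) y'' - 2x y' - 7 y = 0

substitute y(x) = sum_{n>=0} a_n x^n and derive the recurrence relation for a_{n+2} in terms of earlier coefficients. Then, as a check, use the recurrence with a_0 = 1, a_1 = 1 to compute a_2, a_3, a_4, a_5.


Substitute y = sum_n a_n x^n.
(1 - 3 x^2) y'' contributes (n+2)(n+1) a_{n+2} - 3 n(n-1) a_n at x^n.
-2 x y'(x) contributes -2 n a_n at x^n.
-7 y(x) contributes -7 a_n at x^n.
Matching x^n: (n+2)(n+1) a_{n+2} + (-3 n(n-1) - 2 n - 7) a_n = 0.
Thus a_{n+2} = (3 n(n-1) + 2 n + 7) / ((n+1)(n+2)) * a_n.

Check with a_0 = 1, a_1 = 1 (apply the recurrence for n = 0, 1, 2, 3): a_0 = 1, a_1 = 1, a_2 = 7/2, a_3 = 3/2, a_4 = 119/24, a_5 = 93/40.

a_(n+2) = (3 n(n-1) + 2 n + 7) / ((n+1)(n+2)) * a_n; check: a_0 = 1, a_1 = 1, a_2 = 7/2, a_3 = 3/2, a_4 = 119/24, a_5 = 93/40


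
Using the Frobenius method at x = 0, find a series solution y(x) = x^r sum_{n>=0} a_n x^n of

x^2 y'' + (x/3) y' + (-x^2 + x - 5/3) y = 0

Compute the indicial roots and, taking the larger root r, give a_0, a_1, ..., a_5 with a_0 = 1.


Write in Frobenius form y'' + (p(x)/x) y' + (q(x)/x^2) y = 0:
  p(x) = 1/3,  q(x) = -x^2 + x - 5/3.
Indicial equation: r(r-1) + (1/3) r + (-5/3) = 0 -> roots r_1 = 5/3, r_2 = -1.
Take r = r_1 = 5/3. Let y(x) = x^r sum_{n>=0} a_n x^n with a_0 = 1.
Substitute y = x^r sum a_n x^n and match x^{r+n}. The recurrence is
  D(n) a_n + 1 a_{n-1} - 1 a_{n-2} = 0,  where D(n) = (r+n)(r+n-1) + (1/3)(r+n) + (-5/3).
  a_n = [-1 a_{n-1} + 1 a_{n-2}] / D(n).
Since the indicial polynomial factors as (r - r_1)(r - r_2), D(n) = (r_1 + n - r_1)(r_1 + n - r_2) = n(n + 8/3).
Evaluating step by step (a_0 = 1):
  n = 1: D(1) = 1(1 + 8/3) = 11/3; numerator = -1(1) = -1; a_1 = (-1)/(11/3) = -3/11
  n = 2: D(2) = 2(2 + 8/3) = 28/3; numerator = -1(-3/11) + 1(1) = 14/11; a_2 = (14/11)/(28/3) = 3/22
  n = 3: D(3) = 3(3 + 8/3) = 17; numerator = -1(3/22) + 1(-3/11) = -9/22; a_3 = (-9/22)/(17) = -9/374
  n = 4: D(4) = 4(4 + 8/3) = 80/3; numerator = -1(-9/374) + 1(3/22) = 30/187; a_4 = (30/187)/(80/3) = 9/1496
  n = 5: D(5) = 5(5 + 8/3) = 115/3; numerator = -1(9/1496) + 1(-9/374) = -45/1496; a_5 = (-45/1496)/(115/3) = -27/34408

r = 5/3; a_0 = 1; a_1 = -3/11; a_2 = 3/22; a_3 = -9/374; a_4 = 9/1496; a_5 = -27/34408


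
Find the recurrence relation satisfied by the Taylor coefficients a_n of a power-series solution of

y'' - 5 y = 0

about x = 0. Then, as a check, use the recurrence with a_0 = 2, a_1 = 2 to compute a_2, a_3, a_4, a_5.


Substitute y = sum_n a_n x^n into y'' + (const) y = 0.
y''(x) = sum_{n>=0} (n+2)(n+1) a_{n+2} x^n.
The ODE becomes sum_n [(n+2)(n+1) a_{n+2} - 5 a_n] x^n = 0.
Setting each coefficient to zero gives the recurrence:
  (n+2)(n+1) a_{n+2} - 5 a_n = 0,
  a_{n+2} = 5 / ((n+1)(n+2)) a_n.

Check with a_0 = 2, a_1 = 2 (apply the recurrence for n = 0, 1, 2, 3): a_0 = 2, a_1 = 2, a_2 = 5, a_3 = 5/3, a_4 = 25/12, a_5 = 5/12.

a_{n+2} = 5/((n+1)(n+2)) * a_n; check: a_0 = 2, a_1 = 2, a_2 = 5, a_3 = 5/3, a_4 = 25/12, a_5 = 5/12


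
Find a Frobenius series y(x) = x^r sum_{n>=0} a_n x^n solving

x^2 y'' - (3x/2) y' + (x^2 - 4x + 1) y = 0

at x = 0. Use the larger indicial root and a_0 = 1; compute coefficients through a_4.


Write in Frobenius form y'' + (p(x)/x) y' + (q(x)/x^2) y = 0:
  p(x) = -3/2,  q(x) = x^2 - 4x + 1.
Indicial equation: r(r-1) + (-3/2) r + (1) = 0 -> roots r_1 = 2, r_2 = 1/2.
Take r = r_1 = 2. Let y(x) = x^r sum_{n>=0} a_n x^n with a_0 = 1.
Substitute y = x^r sum a_n x^n and match x^{r+n}. The recurrence is
  D(n) a_n - 4 a_{n-1} + 1 a_{n-2} = 0,  where D(n) = (r+n)(r+n-1) + (-3/2)(r+n) + (1).
  a_n = [4 a_{n-1} - 1 a_{n-2}] / D(n).
Since the indicial polynomial factors as (r - r_1)(r - r_2), D(n) = (r_1 + n - r_1)(r_1 + n - r_2) = n(n + 3/2).
Evaluating step by step (a_0 = 1):
  n = 1: D(1) = 1(1 + 3/2) = 5/2; numerator = 4(1) = 4; a_1 = (4)/(5/2) = 8/5
  n = 2: D(2) = 2(2 + 3/2) = 7; numerator = 4(8/5) - 1(1) = 27/5; a_2 = (27/5)/(7) = 27/35
  n = 3: D(3) = 3(3 + 3/2) = 27/2; numerator = 4(27/35) - 1(8/5) = 52/35; a_3 = (52/35)/(27/2) = 104/945
  n = 4: D(4) = 4(4 + 3/2) = 22; numerator = 4(104/945) - 1(27/35) = -313/945; a_4 = (-313/945)/(22) = -313/20790

r = 2; a_0 = 1; a_1 = 8/5; a_2 = 27/35; a_3 = 104/945; a_4 = -313/20790


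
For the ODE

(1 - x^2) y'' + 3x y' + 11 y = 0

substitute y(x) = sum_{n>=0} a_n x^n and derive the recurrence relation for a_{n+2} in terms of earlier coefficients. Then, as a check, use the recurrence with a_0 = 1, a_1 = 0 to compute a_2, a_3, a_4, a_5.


Substitute y = sum_n a_n x^n.
(1 - 1 x^2) y'' contributes (n+2)(n+1) a_{n+2} - n(n-1) a_n at x^n.
3 x y'(x) contributes 3 n a_n at x^n.
11 y(x) contributes 11 a_n at x^n.
Matching x^n: (n+2)(n+1) a_{n+2} + (-n(n-1) + 3 n + 11) a_n = 0.
Thus a_{n+2} = (n(n-1) - 3 n - 11) / ((n+1)(n+2)) * a_n.

Check with a_0 = 1, a_1 = 0 (apply the recurrence for n = 0, 1, 2, 3): a_0 = 1, a_1 = 0, a_2 = -11/2, a_3 = 0, a_4 = 55/8, a_5 = 0.

a_(n+2) = (n(n-1) - 3 n - 11) / ((n+1)(n+2)) * a_n; check: a_0 = 1, a_1 = 0, a_2 = -11/2, a_3 = 0, a_4 = 55/8, a_5 = 0


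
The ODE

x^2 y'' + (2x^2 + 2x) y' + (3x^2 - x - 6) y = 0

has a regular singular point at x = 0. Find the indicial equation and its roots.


Divide by x^2 to reach normal form y'' + P_1(x) y' + P_2(x) y = 0 with P_1(x) = 2 + 2/x and P_2(x) = 3 - 1/x - 6/x^2.
x = 0 is a singular point because the y'-coefficient 2 + 2/x has a pole at x = 0 and the y-coefficient 3 - 1/x - 6/x^2 has a pole at x = 0.
It is a regular singular point because x P_1(x) = p(x) = 2x + 2 and x^2 P_2(x) = q(x) = 3x^2 - x - 6 are polynomials, hence analytic at x = 0.
p(0) = 2,  q(0) = -6.
Indicial equation: r(r-1) + p(0) r + q(0) = 0, i.e. r^2 + (p(0) - 1) r + q(0) = 0, i.e. r^2 + 1 r - 6 = 0.
Discriminant: (1)^2 - 4(-6) = 25, so r = (-1 ± 5)/2.
Solving: r_1 = 2, r_2 = -3.

indicial: r^2 + 1 r - 6 = 0; roots r_1 = 2, r_2 = -3


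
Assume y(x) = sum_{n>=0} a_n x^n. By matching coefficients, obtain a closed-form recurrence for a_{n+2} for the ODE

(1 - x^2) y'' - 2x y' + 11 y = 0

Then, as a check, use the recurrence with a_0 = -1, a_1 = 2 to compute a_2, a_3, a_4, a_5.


Substitute y = sum_n a_n x^n.
(1 - 1 x^2) y'' contributes (n+2)(n+1) a_{n+2} - n(n-1) a_n at x^n.
-2 x y'(x) contributes -2 n a_n at x^n.
11 y(x) contributes 11 a_n at x^n.
Matching x^n: (n+2)(n+1) a_{n+2} + (-n(n-1) - 2 n + 11) a_n = 0.
Thus a_{n+2} = (n(n-1) + 2 n - 11) / ((n+1)(n+2)) * a_n.

Check with a_0 = -1, a_1 = 2 (apply the recurrence for n = 0, 1, 2, 3): a_0 = -1, a_1 = 2, a_2 = 11/2, a_3 = -3, a_4 = -55/24, a_5 = -3/20.

a_(n+2) = (n(n-1) + 2 n - 11) / ((n+1)(n+2)) * a_n; check: a_0 = -1, a_1 = 2, a_2 = 11/2, a_3 = -3, a_4 = -55/24, a_5 = -3/20


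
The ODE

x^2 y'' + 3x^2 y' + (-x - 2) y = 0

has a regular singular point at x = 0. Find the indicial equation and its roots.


Divide by x^2 to reach normal form y'' + P_1(x) y' + P_2(x) y = 0 with P_1(x) = 3 and P_2(x) = -1/x - 2/x^2.
x = 0 is a singular point because the y-coefficient -1/x - 2/x^2 has a pole at x = 0.
It is a regular singular point because x P_1(x) = p(x) = 3x and x^2 P_2(x) = q(x) = -x - 2 are polynomials, hence analytic at x = 0.
p(0) = 0,  q(0) = -2.
Indicial equation: r(r-1) + p(0) r + q(0) = 0, i.e. r^2 + (p(0) - 1) r + q(0) = 0, i.e. r^2 - 1 r - 2 = 0.
Discriminant: (-1)^2 - 4(-2) = 9, so r = (1 ± 3)/2.
Solving: r_1 = 2, r_2 = -1.

indicial: r^2 - 1 r - 2 = 0; roots r_1 = 2, r_2 = -1


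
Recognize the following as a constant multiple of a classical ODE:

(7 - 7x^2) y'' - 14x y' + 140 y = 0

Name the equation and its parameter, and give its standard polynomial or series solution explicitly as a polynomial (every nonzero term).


All three coefficients share the factor 7; dividing through by 7 gives  (1 - x^2) y'' - 2x y' + 20 y = 0.
This matches the Legendre equation (1 - x^2) y'' - 2x y' + n(n+1) y = 0 (note the -2x y' term) with n(n+1) = 20, so n = 4; the polynomial solution is P_4(x).
With y = sum_k a_k x^k, matching x^k gives (k+2)(k+1) a_{k+2} = [k(k+1) - n(n+1)] a_k = (k - 4)(k + 5) a_k. The right side vanishes at k = 4, so the series with the parity of 4 terminates at degree 4.
Standard normalization (P_n(1) = 1): leading coefficient (2n)!/(2^n (n!)^2) = 40320/(16*576) = 35/8, so a_4 = 35/8. Work downward with a_k = (k+1)(k+2) a_{k+2} / ((k - 4)(k + 5)):
  a_2 = (3)(4)(35/8) / ((2 - 4)(2 + 5)) = (105/2)/(-14) = -15/4
  a_0 = (1)(2)(-15/4) / ((0 - 4)(0 + 5)) = (-15/2)/(-20) = 3/8
Hence P_4(x) = 35 x^4/8 - 15 x^2/4 + 3/8.

P_4(x); series = 35 x^4/8 - 15 x^2/4 + 3/8


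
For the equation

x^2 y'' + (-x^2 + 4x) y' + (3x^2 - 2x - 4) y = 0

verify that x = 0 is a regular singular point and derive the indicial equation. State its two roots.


Divide by x^2 to reach normal form y'' + P_1(x) y' + P_2(x) y = 0 with P_1(x) = -1 + 4/x and P_2(x) = 3 - 2/x - 4/x^2.
x = 0 is a singular point because the y'-coefficient -1 + 4/x has a pole at x = 0 and the y-coefficient 3 - 2/x - 4/x^2 has a pole at x = 0.
It is a regular singular point because x P_1(x) = p(x) = 4 - x and x^2 P_2(x) = q(x) = 3x^2 - 2x - 4 are polynomials, hence analytic at x = 0.
p(0) = 4,  q(0) = -4.
Indicial equation: r(r-1) + p(0) r + q(0) = 0, i.e. r^2 + (p(0) - 1) r + q(0) = 0, i.e. r^2 + 3 r - 4 = 0.
Discriminant: (3)^2 - 4(-4) = 25, so r = (-3 ± 5)/2.
Solving: r_1 = 1, r_2 = -4.

indicial: r^2 + 3 r - 4 = 0; roots r_1 = 1, r_2 = -4


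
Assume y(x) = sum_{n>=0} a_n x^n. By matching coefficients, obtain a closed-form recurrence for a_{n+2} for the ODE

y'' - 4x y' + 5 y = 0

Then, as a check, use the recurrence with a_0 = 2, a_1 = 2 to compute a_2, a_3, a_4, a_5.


Substitute y = sum_n a_n x^n.
y''(x) has coefficient (n+2)(n+1) a_{n+2} at x^n;
-4 x y'(x) has coefficient -4 n a_n at x^n (shift);
5 y(x) has coefficient 5 a_n at x^n.
Matching x^n: (n+2)(n+1) a_{n+2} + (-4n + 5) a_n = 0.
Thus a_{n+2} = (4n - 5) / ((n+1)(n+2)) * a_n.

Check with a_0 = 2, a_1 = 2 (apply the recurrence for n = 0, 1, 2, 3): a_0 = 2, a_1 = 2, a_2 = -5, a_3 = -1/3, a_4 = -5/4, a_5 = -7/60.

a_(n+2) = (4n - 5) / ((n+1)(n+2)) * a_n; check: a_0 = 2, a_1 = 2, a_2 = -5, a_3 = -1/3, a_4 = -5/4, a_5 = -7/60


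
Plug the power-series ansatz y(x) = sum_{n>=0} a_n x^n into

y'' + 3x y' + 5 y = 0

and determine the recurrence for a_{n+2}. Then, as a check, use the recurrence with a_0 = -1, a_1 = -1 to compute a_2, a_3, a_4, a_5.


Substitute y = sum_n a_n x^n.
y''(x) has coefficient (n+2)(n+1) a_{n+2} at x^n;
3 x y'(x) has coefficient 3 n a_n at x^n (shift);
5 y(x) has coefficient 5 a_n at x^n.
Matching x^n: (n+2)(n+1) a_{n+2} + (3n + 5) a_n = 0.
Thus a_{n+2} = (-3n - 5) / ((n+1)(n+2)) * a_n.

Check with a_0 = -1, a_1 = -1 (apply the recurrence for n = 0, 1, 2, 3): a_0 = -1, a_1 = -1, a_2 = 5/2, a_3 = 4/3, a_4 = -55/24, a_5 = -14/15.

a_(n+2) = (-3n - 5) / ((n+1)(n+2)) * a_n; check: a_0 = -1, a_1 = -1, a_2 = 5/2, a_3 = 4/3, a_4 = -55/24, a_5 = -14/15


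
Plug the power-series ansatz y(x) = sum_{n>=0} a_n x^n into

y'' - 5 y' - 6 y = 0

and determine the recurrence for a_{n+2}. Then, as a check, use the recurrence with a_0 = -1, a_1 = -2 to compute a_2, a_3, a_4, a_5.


Substitute y = sum_n a_n x^n.
y''(x) has coefficient (n+2)(n+1) a_{n+2} at x^n;
-5 y'(x) has coefficient -5 (n+1) a_{n+1} at x^n;
-6 y(x) has coefficient -6 a_n at x^n.
Matching x^n: (n+2)(n+1) a_{n+2} - 5 (n+1) a_{n+1} - 6 a_n = 0.
Thus a_{n+2} = [5 (n+1) a_{n+1} + 6 a_n] / ((n+1)(n+2)).

Check with a_0 = -1, a_1 = -2 (apply the recurrence for n = 0, 1, 2, 3): a_0 = -1, a_1 = -2, a_2 = -8, a_3 = -46/3, a_4 = -139/6, a_5 = -833/30.

a_(n+2) = [5 (n+1) a_(n+1) + 6 a_n] / ((n+1)(n+2)); check: a_0 = -1, a_1 = -2, a_2 = -8, a_3 = -46/3, a_4 = -139/6, a_5 = -833/30


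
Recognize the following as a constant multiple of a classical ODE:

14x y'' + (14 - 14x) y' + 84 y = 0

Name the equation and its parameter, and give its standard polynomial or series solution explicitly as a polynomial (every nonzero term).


All three coefficients share the factor 14; dividing through by 14 gives  x y'' + (1 - x) y' + 6 y = 0.
This matches the Laguerre equation x y'' + (1 - x) y' + n y = 0 with n = 6; the polynomial solution is L_6(x).
With y = sum_k a_k x^k, matching x^k gives (k+1)k a_{k+1} + (k+1) a_{k+1} - k a_k + n a_k = 0, i.e. (k+1)^2 a_{k+1} = (k - n) a_k = (k - 6) a_k. The right side vanishes at k = 6, so the series terminates at degree 6.
Standard normalization L_n(0) = 1 gives a_0 = 1. Work upward with a_{k+1} = (k - 6) a_k / (k+1)^2:
  a_1 = (0 - 6)(1) / 1^2 = -6/1 = -6
  a_2 = (1 - 6)(-6) / 2^2 = 30/4 = 15/2
  a_3 = (2 - 6)(15/2) / 3^2 = -30/9 = -10/3
  a_4 = (3 - 6)(-10/3) / 4^2 = 10/16 = 5/8
  a_5 = (4 - 6)(5/8) / 5^2 = (-5/4)/25 = -1/20
  a_6 = (5 - 6)(-1/20) / 6^2 = (1/20)/36 = 1/720
Hence L_6(x) = x^6/720 - x^5/20 + 5 x^4/8 - 10 x^3/3 + 15 x^2/2 - 6 x + 1.

L_6(x); series = x^6/720 - x^5/20 + 5 x^4/8 - 10 x^3/3 + 15 x^2/2 - 6 x + 1


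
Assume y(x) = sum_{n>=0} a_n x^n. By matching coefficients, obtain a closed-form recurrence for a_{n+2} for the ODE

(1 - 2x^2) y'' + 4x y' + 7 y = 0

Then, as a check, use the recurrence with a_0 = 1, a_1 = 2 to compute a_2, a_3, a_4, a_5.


Substitute y = sum_n a_n x^n.
(1 - 2 x^2) y'' contributes (n+2)(n+1) a_{n+2} - 2 n(n-1) a_n at x^n.
4 x y'(x) contributes 4 n a_n at x^n.
7 y(x) contributes 7 a_n at x^n.
Matching x^n: (n+2)(n+1) a_{n+2} + (-2 n(n-1) + 4 n + 7) a_n = 0.
Thus a_{n+2} = (2 n(n-1) - 4 n - 7) / ((n+1)(n+2)) * a_n.

Check with a_0 = 1, a_1 = 2 (apply the recurrence for n = 0, 1, 2, 3): a_0 = 1, a_1 = 2, a_2 = -7/2, a_3 = -11/3, a_4 = 77/24, a_5 = 77/60.

a_(n+2) = (2 n(n-1) - 4 n - 7) / ((n+1)(n+2)) * a_n; check: a_0 = 1, a_1 = 2, a_2 = -7/2, a_3 = -11/3, a_4 = 77/24, a_5 = 77/60


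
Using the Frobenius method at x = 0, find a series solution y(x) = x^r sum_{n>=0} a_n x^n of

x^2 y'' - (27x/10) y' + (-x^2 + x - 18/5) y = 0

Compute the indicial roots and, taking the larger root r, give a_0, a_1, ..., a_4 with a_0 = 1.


Write in Frobenius form y'' + (p(x)/x) y' + (q(x)/x^2) y = 0:
  p(x) = -27/10,  q(x) = -x^2 + x - 18/5.
Indicial equation: r(r-1) + (-27/10) r + (-18/5) = 0 -> roots r_1 = 9/2, r_2 = -4/5.
Take r = r_1 = 9/2. Let y(x) = x^r sum_{n>=0} a_n x^n with a_0 = 1.
Substitute y = x^r sum a_n x^n and match x^{r+n}. The recurrence is
  D(n) a_n + 1 a_{n-1} - 1 a_{n-2} = 0,  where D(n) = (r+n)(r+n-1) + (-27/10)(r+n) + (-18/5).
  a_n = [-1 a_{n-1} + 1 a_{n-2}] / D(n).
Since the indicial polynomial factors as (r - r_1)(r - r_2), D(n) = (r_1 + n - r_1)(r_1 + n - r_2) = n(n + 53/10).
Evaluating step by step (a_0 = 1):
  n = 1: D(1) = 1(1 + 53/10) = 63/10; numerator = -1(1) = -1; a_1 = (-1)/(63/10) = -10/63
  n = 2: D(2) = 2(2 + 53/10) = 73/5; numerator = -1(-10/63) + 1(1) = 73/63; a_2 = (73/63)/(73/5) = 5/63
  n = 3: D(3) = 3(3 + 53/10) = 249/10; numerator = -1(5/63) + 1(-10/63) = -5/21; a_3 = (-5/21)/(249/10) = -50/5229
  n = 4: D(4) = 4(4 + 53/10) = 186/5; numerator = -1(-50/5229) + 1(5/63) = 155/1743; a_4 = (155/1743)/(186/5) = 25/10458

r = 9/2; a_0 = 1; a_1 = -10/63; a_2 = 5/63; a_3 = -50/5229; a_4 = 25/10458


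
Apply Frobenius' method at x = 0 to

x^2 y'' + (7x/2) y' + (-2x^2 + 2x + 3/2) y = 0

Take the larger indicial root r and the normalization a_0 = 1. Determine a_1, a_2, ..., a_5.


Write in Frobenius form y'' + (p(x)/x) y' + (q(x)/x^2) y = 0:
  p(x) = 7/2,  q(x) = -2x^2 + 2x + 3/2.
Indicial equation: r(r-1) + (7/2) r + (3/2) = 0 -> roots r_1 = -1, r_2 = -3/2.
Take r = r_1 = -1. Let y(x) = x^r sum_{n>=0} a_n x^n with a_0 = 1.
Substitute y = x^r sum a_n x^n and match x^{r+n}. The recurrence is
  D(n) a_n + 2 a_{n-1} - 2 a_{n-2} = 0,  where D(n) = (r+n)(r+n-1) + (7/2)(r+n) + (3/2).
  a_n = [-2 a_{n-1} + 2 a_{n-2}] / D(n).
Since the indicial polynomial factors as (r - r_1)(r - r_2), D(n) = (r_1 + n - r_1)(r_1 + n - r_2) = n(n + 1/2).
Evaluating step by step (a_0 = 1):
  n = 1: D(1) = 1(1 + 1/2) = 3/2; numerator = -2(1) = -2; a_1 = (-2)/(3/2) = -4/3
  n = 2: D(2) = 2(2 + 1/2) = 5; numerator = -2(-4/3) + 2(1) = 14/3; a_2 = (14/3)/(5) = 14/15
  n = 3: D(3) = 3(3 + 1/2) = 21/2; numerator = -2(14/15) + 2(-4/3) = -68/15; a_3 = (-68/15)/(21/2) = -136/315
  n = 4: D(4) = 4(4 + 1/2) = 18; numerator = -2(-136/315) + 2(14/15) = 172/63; a_4 = (172/63)/(18) = 86/567
  n = 5: D(5) = 5(5 + 1/2) = 55/2; numerator = -2(86/567) + 2(-136/315) = -3308/2835; a_5 = (-3308/2835)/(55/2) = -6616/155925

r = -1; a_0 = 1; a_1 = -4/3; a_2 = 14/15; a_3 = -136/315; a_4 = 86/567; a_5 = -6616/155925


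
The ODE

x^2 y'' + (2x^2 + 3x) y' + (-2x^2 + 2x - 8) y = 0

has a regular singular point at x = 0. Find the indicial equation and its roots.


Divide by x^2 to reach normal form y'' + P_1(x) y' + P_2(x) y = 0 with P_1(x) = 2 + 3/x and P_2(x) = -2 + 2/x - 8/x^2.
x = 0 is a singular point because the y'-coefficient 2 + 3/x has a pole at x = 0 and the y-coefficient -2 + 2/x - 8/x^2 has a pole at x = 0.
It is a regular singular point because x P_1(x) = p(x) = 2x + 3 and x^2 P_2(x) = q(x) = -2x^2 + 2x - 8 are polynomials, hence analytic at x = 0.
p(0) = 3,  q(0) = -8.
Indicial equation: r(r-1) + p(0) r + q(0) = 0, i.e. r^2 + (p(0) - 1) r + q(0) = 0, i.e. r^2 + 2 r - 8 = 0.
Discriminant: (2)^2 - 4(-8) = 36, so r = (-2 ± 6)/2.
Solving: r_1 = 2, r_2 = -4.

indicial: r^2 + 2 r - 8 = 0; roots r_1 = 2, r_2 = -4


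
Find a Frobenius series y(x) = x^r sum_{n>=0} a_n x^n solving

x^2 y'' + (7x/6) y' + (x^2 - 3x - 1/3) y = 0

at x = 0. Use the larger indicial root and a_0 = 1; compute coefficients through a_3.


Write in Frobenius form y'' + (p(x)/x) y' + (q(x)/x^2) y = 0:
  p(x) = 7/6,  q(x) = x^2 - 3x - 1/3.
Indicial equation: r(r-1) + (7/6) r + (-1/3) = 0 -> roots r_1 = 1/2, r_2 = -2/3.
Take r = r_1 = 1/2. Let y(x) = x^r sum_{n>=0} a_n x^n with a_0 = 1.
Substitute y = x^r sum a_n x^n and match x^{r+n}. The recurrence is
  D(n) a_n - 3 a_{n-1} + 1 a_{n-2} = 0,  where D(n) = (r+n)(r+n-1) + (7/6)(r+n) + (-1/3).
  a_n = [3 a_{n-1} - 1 a_{n-2}] / D(n).
Since the indicial polynomial factors as (r - r_1)(r - r_2), D(n) = (r_1 + n - r_1)(r_1 + n - r_2) = n(n + 7/6).
Evaluating step by step (a_0 = 1):
  n = 1: D(1) = 1(1 + 7/6) = 13/6; numerator = 3(1) = 3; a_1 = (3)/(13/6) = 18/13
  n = 2: D(2) = 2(2 + 7/6) = 19/3; numerator = 3(18/13) - 1(1) = 41/13; a_2 = (41/13)/(19/3) = 123/247
  n = 3: D(3) = 3(3 + 7/6) = 25/2; numerator = 3(123/247) - 1(18/13) = 27/247; a_3 = (27/247)/(25/2) = 54/6175

r = 1/2; a_0 = 1; a_1 = 18/13; a_2 = 123/247; a_3 = 54/6175


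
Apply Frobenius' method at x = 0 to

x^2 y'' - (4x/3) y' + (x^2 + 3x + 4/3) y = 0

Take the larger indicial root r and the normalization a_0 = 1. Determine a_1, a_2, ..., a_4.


Write in Frobenius form y'' + (p(x)/x) y' + (q(x)/x^2) y = 0:
  p(x) = -4/3,  q(x) = x^2 + 3x + 4/3.
Indicial equation: r(r-1) + (-4/3) r + (4/3) = 0 -> roots r_1 = 4/3, r_2 = 1.
Take r = r_1 = 4/3. Let y(x) = x^r sum_{n>=0} a_n x^n with a_0 = 1.
Substitute y = x^r sum a_n x^n and match x^{r+n}. The recurrence is
  D(n) a_n + 3 a_{n-1} + 1 a_{n-2} = 0,  where D(n) = (r+n)(r+n-1) + (-4/3)(r+n) + (4/3).
  a_n = [-3 a_{n-1} - 1 a_{n-2}] / D(n).
Since the indicial polynomial factors as (r - r_1)(r - r_2), D(n) = (r_1 + n - r_1)(r_1 + n - r_2) = n(n + 1/3).
Evaluating step by step (a_0 = 1):
  n = 1: D(1) = 1(1 + 1/3) = 4/3; numerator = -3(1) = -3; a_1 = (-3)/(4/3) = -9/4
  n = 2: D(2) = 2(2 + 1/3) = 14/3; numerator = -3(-9/4) - 1(1) = 23/4; a_2 = (23/4)/(14/3) = 69/56
  n = 3: D(3) = 3(3 + 1/3) = 10; numerator = -3(69/56) - 1(-9/4) = -81/56; a_3 = (-81/56)/(10) = -81/560
  n = 4: D(4) = 4(4 + 1/3) = 52/3; numerator = -3(-81/560) - 1(69/56) = -447/560; a_4 = (-447/560)/(52/3) = -1341/29120

r = 4/3; a_0 = 1; a_1 = -9/4; a_2 = 69/56; a_3 = -81/560; a_4 = -1341/29120


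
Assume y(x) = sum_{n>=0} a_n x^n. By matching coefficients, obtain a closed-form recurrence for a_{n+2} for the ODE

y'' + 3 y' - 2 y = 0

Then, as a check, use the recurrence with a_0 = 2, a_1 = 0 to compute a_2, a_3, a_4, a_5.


Substitute y = sum_n a_n x^n.
y''(x) has coefficient (n+2)(n+1) a_{n+2} at x^n;
3 y'(x) has coefficient 3 (n+1) a_{n+1} at x^n;
-2 y(x) has coefficient -2 a_n at x^n.
Matching x^n: (n+2)(n+1) a_{n+2} + 3 (n+1) a_{n+1} - 2 a_n = 0.
Thus a_{n+2} = [-3 (n+1) a_{n+1} + 2 a_n] / ((n+1)(n+2)).

Check with a_0 = 2, a_1 = 0 (apply the recurrence for n = 0, 1, 2, 3): a_0 = 2, a_1 = 0, a_2 = 2, a_3 = -2, a_4 = 11/6, a_5 = -13/10.

a_(n+2) = [-3 (n+1) a_(n+1) + 2 a_n] / ((n+1)(n+2)); check: a_0 = 2, a_1 = 0, a_2 = 2, a_3 = -2, a_4 = 11/6, a_5 = -13/10


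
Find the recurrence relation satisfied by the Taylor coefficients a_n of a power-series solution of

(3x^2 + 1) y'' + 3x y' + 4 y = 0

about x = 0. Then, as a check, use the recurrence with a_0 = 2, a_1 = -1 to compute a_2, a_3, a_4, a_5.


Substitute y = sum_n a_n x^n.
(1 + 3 x^2) y'' contributes (n+2)(n+1) a_{n+2} + 3 n(n-1) a_n at x^n.
3 x y'(x) contributes 3 n a_n at x^n.
4 y(x) contributes 4 a_n at x^n.
Matching x^n: (n+2)(n+1) a_{n+2} + (3 n(n-1) + 3 n + 4) a_n = 0.
Thus a_{n+2} = (-3 n(n-1) - 3 n - 4) / ((n+1)(n+2)) * a_n.

Check with a_0 = 2, a_1 = -1 (apply the recurrence for n = 0, 1, 2, 3): a_0 = 2, a_1 = -1, a_2 = -4, a_3 = 7/6, a_4 = 16/3, a_5 = -217/120.

a_(n+2) = (-3 n(n-1) - 3 n - 4) / ((n+1)(n+2)) * a_n; check: a_0 = 2, a_1 = -1, a_2 = -4, a_3 = 7/6, a_4 = 16/3, a_5 = -217/120


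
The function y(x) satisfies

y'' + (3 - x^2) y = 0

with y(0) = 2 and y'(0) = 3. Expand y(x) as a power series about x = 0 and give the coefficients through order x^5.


Ansatz: y(x) = sum_{n>=0} a_n x^n, so y'(x) = sum_{n>=1} n a_n x^(n-1) and y''(x) = sum_{n>=2} n(n-1) a_n x^(n-2).
Substitute into P(x) y'' + Q(x) y' + R(x) y = 0 with P(x) = 1, Q(x) = 0, R(x) = 3 - x^2, and match powers of x.
Initial conditions: a_0 = 2, a_1 = 3.
Setting the coefficient of each power of x to zero and solving order by order (substituting the coefficients already found):
  x^0: 2 a_2 + 3 a_0 = 0  ->  2 a_2 = -3 a_0 = -6  ->  a_2 = -3
  x^1: 6 a_3 + 3 a_1 = 0  ->  6 a_3 = -3 a_1 = -9  ->  a_3 = -3/2
  x^2: 12 a_4 + 3 a_2 - a_0 = 0  ->  12 a_4 = -3 a_2 + a_0 = 11  ->  a_4 = 11/12
  x^3: 20 a_5 + 3 a_3 - a_1 = 0  ->  20 a_5 = -3 a_3 + a_1 = 15/2  ->  a_5 = 3/8
Truncated series: y(x) = 2 + 3 x - 3 x^2 - (3/2) x^3 + (11/12) x^4 + (3/8) x^5 + O(x^6).

a_0 = 2; a_1 = 3; a_2 = -3; a_3 = -3/2; a_4 = 11/12; a_5 = 3/8


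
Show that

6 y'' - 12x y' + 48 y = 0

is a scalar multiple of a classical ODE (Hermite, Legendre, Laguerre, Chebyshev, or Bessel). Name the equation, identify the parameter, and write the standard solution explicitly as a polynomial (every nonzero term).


All three coefficients share the factor 6; dividing through by 6 gives  y'' - 2x y' + 8 y = 0.
This matches the Hermite equation y'' - 2x y' + 2n y = 0 with 2n = 8, so n = 4; the polynomial solution is H_4(x).
With y = sum_k a_k x^k, matching x^k gives (k+2)(k+1) a_{k+2} = 2(k - n) a_k = 2(k - 4) a_k. The right side vanishes at k = 4, so the series with the parity of 4 terminates at degree 4.
Standard normalization: leading coefficient of H_n is 2^n, so a_4 = 2^4 = 16. Work downward with a_k = (k+1)(k+2) a_{k+2} / (2(k - n)):
  a_2 = (3)(4)(16) / (2(2 - 4)) = 192/(-4) = -48
  a_0 = (1)(2)(-48) / (2(0 - 4)) = -96/(-8) = 12
Hence H_4(x) = 16 x^4 - 48 x^2 + 12.

H_4(x); series = 16 x^4 - 48 x^2 + 12


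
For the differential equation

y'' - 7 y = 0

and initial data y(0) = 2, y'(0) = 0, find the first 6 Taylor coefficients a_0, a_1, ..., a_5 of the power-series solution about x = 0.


Ansatz: y(x) = sum_{n>=0} a_n x^n, so y'(x) = sum_{n>=1} n a_n x^(n-1) and y''(x) = sum_{n>=2} n(n-1) a_n x^(n-2).
Substitute into P(x) y'' + Q(x) y' + R(x) y = 0 with P(x) = 1, Q(x) = 0, R(x) = -7, and match powers of x.
Initial conditions: a_0 = 2, a_1 = 0.
Setting the coefficient of each power of x to zero and solving order by order (substituting the coefficients already found):
  x^0: 2 a_2 - 7 a_0 = 0  ->  2 a_2 = 7 a_0 = 14  ->  a_2 = 7
  x^1: 6 a_3 - 7 a_1 = 0  ->  6 a_3 = 7 a_1 = 0  ->  a_3 = 0
  x^2: 12 a_4 - 7 a_2 = 0  ->  12 a_4 = 7 a_2 = 49  ->  a_4 = 49/12
  x^3: 20 a_5 - 7 a_3 = 0  ->  20 a_5 = 7 a_3 = 0  ->  a_5 = 0
Truncated series: y(x) = 2 + 7 x^2 + (49/12) x^4 + O(x^6).

a_0 = 2; a_1 = 0; a_2 = 7; a_3 = 0; a_4 = 49/12; a_5 = 0


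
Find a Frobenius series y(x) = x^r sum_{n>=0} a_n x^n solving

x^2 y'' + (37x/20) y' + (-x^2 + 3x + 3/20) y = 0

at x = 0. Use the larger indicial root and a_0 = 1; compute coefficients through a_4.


Write in Frobenius form y'' + (p(x)/x) y' + (q(x)/x^2) y = 0:
  p(x) = 37/20,  q(x) = -x^2 + 3x + 3/20.
Indicial equation: r(r-1) + (37/20) r + (3/20) = 0 -> roots r_1 = -1/4, r_2 = -3/5.
Take r = r_1 = -1/4. Let y(x) = x^r sum_{n>=0} a_n x^n with a_0 = 1.
Substitute y = x^r sum a_n x^n and match x^{r+n}. The recurrence is
  D(n) a_n + 3 a_{n-1} - 1 a_{n-2} = 0,  where D(n) = (r+n)(r+n-1) + (37/20)(r+n) + (3/20).
  a_n = [-3 a_{n-1} + 1 a_{n-2}] / D(n).
Since the indicial polynomial factors as (r - r_1)(r - r_2), D(n) = (r_1 + n - r_1)(r_1 + n - r_2) = n(n + 7/20).
Evaluating step by step (a_0 = 1):
  n = 1: D(1) = 1(1 + 7/20) = 27/20; numerator = -3(1) = -3; a_1 = (-3)/(27/20) = -20/9
  n = 2: D(2) = 2(2 + 7/20) = 47/10; numerator = -3(-20/9) + 1(1) = 23/3; a_2 = (23/3)/(47/10) = 230/141
  n = 3: D(3) = 3(3 + 7/20) = 201/20; numerator = -3(230/141) + 1(-20/9) = -3010/423; a_3 = (-3010/423)/(201/20) = -60200/85023
  n = 4: D(4) = 4(4 + 7/20) = 87/5; numerator = -3(-60200/85023) + 1(230/141) = 106430/28341; a_4 = (106430/28341)/(87/5) = 18350/85023

r = -1/4; a_0 = 1; a_1 = -20/9; a_2 = 230/141; a_3 = -60200/85023; a_4 = 18350/85023
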